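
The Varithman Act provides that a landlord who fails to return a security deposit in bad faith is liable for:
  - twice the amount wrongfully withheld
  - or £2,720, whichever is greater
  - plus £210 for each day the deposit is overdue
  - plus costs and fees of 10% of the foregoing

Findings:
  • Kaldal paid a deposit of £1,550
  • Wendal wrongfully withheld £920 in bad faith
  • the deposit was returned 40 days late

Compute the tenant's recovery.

£12,232

Doubled: 2 × £920 = £1,840
Minimum £2,720: £1,840 is below the minimum → £2,720
Late-return penalty: 40 × £210 = £8,400
Damages plus late penalty: £2,720 + £8,400 = £11,120
Costs and fees: 10% of £11,120 = £1,112
Total recovery: £11,120 + £1,112 = £12,232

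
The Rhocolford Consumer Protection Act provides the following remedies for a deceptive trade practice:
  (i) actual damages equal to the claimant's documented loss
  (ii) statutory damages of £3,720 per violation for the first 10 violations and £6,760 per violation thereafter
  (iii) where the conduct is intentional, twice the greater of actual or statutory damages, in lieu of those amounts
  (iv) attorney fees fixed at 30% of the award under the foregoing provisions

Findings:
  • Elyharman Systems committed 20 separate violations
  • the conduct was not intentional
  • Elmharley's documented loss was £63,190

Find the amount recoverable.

Total recovery: £218,387

First 10 violations: 10 × £3,720 = £37,200
Remaining violations: (20 − 10) × £6,760 = £67,600
Statutory damages: £37,200 + £67,600 = £104,800
Conduct not intentional: the in-lieu enhancement does not apply.
Actual plus statutory damages: £63,190 + £104,800 = £167,990
Attorney fees: 30% of £167,990 = £50,397
Total recovery: £167,990 + £50,397 = £218,387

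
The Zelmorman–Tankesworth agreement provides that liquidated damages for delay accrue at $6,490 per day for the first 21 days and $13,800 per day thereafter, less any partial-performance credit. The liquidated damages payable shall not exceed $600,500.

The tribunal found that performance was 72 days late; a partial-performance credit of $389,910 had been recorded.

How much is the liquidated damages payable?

Liquidated damages: $450,180

First 21 days: 21 × $6,490 = $136,290
Remaining days: (72 − 21) × $13,800 = $703,800
Accrued per-day damages: $136,290 + $703,800 = $840,090
Less partial-performance credit: $840,090 − $389,910 = $450,180
Cap at $600,500: $450,180 is within the cap, no reduction.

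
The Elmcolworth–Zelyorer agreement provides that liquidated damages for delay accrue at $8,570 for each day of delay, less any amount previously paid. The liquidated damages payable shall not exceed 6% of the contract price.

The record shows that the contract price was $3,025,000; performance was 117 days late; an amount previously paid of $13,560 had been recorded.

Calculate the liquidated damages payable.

$181,500

Per-day damages: 117 × $8,570 = $1,002,690
Less amount previously paid: $1,002,690 − $13,560 = $989,130
Cap: 6% of $3,025,000 = $181,500
Cap at $181,500: $989,130 exceeds the cap → $181,500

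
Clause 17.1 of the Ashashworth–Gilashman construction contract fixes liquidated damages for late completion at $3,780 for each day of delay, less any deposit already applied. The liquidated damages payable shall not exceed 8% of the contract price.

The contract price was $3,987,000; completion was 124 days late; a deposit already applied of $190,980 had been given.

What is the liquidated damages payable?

Per-day damages: 124 × $3,780 = $468,720
Less deposit already applied: $468,720 − $190,980 = $277,740
Cap: 8% of $3,987,000 = $318,960
Cap at $318,960: $277,740 is within the cap, no reduction.

$277,740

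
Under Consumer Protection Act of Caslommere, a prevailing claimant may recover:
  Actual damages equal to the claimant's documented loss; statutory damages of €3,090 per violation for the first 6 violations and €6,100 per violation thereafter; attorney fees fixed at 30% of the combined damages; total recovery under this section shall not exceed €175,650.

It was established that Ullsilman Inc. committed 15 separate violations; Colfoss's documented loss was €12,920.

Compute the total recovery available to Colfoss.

€112,268

First 6 violations: 6 × €3,090 = €18,540
Remaining violations: (15 − 6) × €6,100 = €54,900
Statutory damages: €18,540 + €54,900 = €73,440
Combined damages: €12,920 + €73,440 = €86,360
Attorney fees: 30% of €86,360 = €25,908
Total before cap: €86,360 + €25,908 = €112,268
Cap at €175,650: €112,268 is within the cap, no reduction.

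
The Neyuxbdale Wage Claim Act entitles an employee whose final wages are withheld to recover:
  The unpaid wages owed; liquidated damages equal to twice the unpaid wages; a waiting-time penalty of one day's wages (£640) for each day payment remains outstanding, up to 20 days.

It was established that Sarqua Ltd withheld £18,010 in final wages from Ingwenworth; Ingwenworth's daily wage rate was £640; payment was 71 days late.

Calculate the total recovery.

Doubled: 2 × £18,010 = £36,020
Penalty days: min(71, 20) = 20
Waiting-time penalty: 20 × £640 = £12,800
Total award: £18,010 + £36,020 + £12,800 = £66,830

Total award: £66,830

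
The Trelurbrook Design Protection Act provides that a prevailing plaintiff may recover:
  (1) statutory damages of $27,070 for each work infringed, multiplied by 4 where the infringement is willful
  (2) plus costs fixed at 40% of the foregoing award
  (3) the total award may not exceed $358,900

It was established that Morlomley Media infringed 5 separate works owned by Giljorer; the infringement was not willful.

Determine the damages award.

$189,490

Statutory damages: 5 × $27,070 = $135,350
Infringement not willful: no ×4 enhancement.
Costs: 40% of $135,350 = $54,140
Award plus costs: $135,350 + $54,140 = $189,490
Cap at $358,900: $189,490 is within the cap, no reduction.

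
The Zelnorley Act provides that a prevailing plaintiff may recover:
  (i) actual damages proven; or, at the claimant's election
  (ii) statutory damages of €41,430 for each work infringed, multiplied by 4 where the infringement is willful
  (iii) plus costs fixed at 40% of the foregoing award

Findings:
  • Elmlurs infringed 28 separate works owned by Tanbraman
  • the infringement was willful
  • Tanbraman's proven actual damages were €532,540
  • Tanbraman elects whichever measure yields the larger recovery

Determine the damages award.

€6,496,224

Statutory damages: 28 × €41,430 = €1,160,040
Multiplied by 4: 4 × €1,160,040 = €4,640,160
Greater of actual damages (€532,540) or enhanced statutory damages (€4,640,160): €4,640,160
Costs: 40% of €4,640,160 = €1,856,064
Award plus costs: €4,640,160 + €1,856,064 = €6,496,224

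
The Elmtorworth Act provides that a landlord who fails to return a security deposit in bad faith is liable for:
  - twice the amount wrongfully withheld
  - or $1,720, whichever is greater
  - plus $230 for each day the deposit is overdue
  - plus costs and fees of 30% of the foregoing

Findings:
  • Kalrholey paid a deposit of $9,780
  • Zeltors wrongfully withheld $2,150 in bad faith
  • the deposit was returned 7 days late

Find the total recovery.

$7,683

Doubled: 2 × $2,150 = $4,300
Minimum $1,720: $4,300 meets the minimum, no increase.
Late-return penalty: 7 × $230 = $1,610
Damages plus late penalty: $4,300 + $1,610 = $5,910
Costs and fees: 30% of $5,910 = $1,773
Total recovery: $5,910 + $1,773 = $7,683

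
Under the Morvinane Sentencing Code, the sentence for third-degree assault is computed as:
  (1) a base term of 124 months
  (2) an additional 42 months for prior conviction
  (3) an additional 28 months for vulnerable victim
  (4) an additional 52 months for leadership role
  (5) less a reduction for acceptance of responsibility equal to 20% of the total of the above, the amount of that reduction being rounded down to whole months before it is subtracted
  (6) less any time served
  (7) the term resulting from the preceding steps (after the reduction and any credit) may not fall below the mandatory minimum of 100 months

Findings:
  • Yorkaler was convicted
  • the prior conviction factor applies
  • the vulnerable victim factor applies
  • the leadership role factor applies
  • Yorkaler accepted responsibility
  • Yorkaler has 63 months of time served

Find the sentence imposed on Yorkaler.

Prior conviction enhancement: +42 months
Vulnerable victim enhancement: +28 months
Leadership role enhancement: +52 months
Adjusted term: 124 months + 42 months + 28 months + 52 months = 246 months
Acceptance of responsibility reduction: 20% of 246 months = 49 months (rounded down)
After reduction: 246 − 49 = 197 months
Less time served: 197 months − 63 months = 134 months
Minimum 100 months: 134 months meets the minimum, no increase.

134 months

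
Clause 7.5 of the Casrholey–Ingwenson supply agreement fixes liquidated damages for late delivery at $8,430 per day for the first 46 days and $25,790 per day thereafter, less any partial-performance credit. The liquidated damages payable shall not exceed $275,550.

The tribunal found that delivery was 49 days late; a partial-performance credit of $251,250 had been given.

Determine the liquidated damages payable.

$213,900

First 46 days: 46 × $8,430 = $387,780
Remaining days: (49 − 46) × $25,790 = $77,370
Accrued per-day damages: $387,780 + $77,370 = $465,150
Less partial-performance credit: $465,150 − $251,250 = $213,900
Cap at $275,550: $213,900 is within the cap, no reduction.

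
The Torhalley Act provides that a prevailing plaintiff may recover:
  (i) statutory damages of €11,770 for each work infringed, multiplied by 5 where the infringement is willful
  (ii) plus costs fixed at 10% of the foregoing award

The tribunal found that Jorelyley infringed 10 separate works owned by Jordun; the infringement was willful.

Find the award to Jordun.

€647,350

Statutory damages: 10 × €11,770 = €117,700
Multiplied by 5: 5 × €117,700 = €588,500
Costs: 10% of €588,500 = €58,850
Award plus costs: €588,500 + €58,850 = €647,350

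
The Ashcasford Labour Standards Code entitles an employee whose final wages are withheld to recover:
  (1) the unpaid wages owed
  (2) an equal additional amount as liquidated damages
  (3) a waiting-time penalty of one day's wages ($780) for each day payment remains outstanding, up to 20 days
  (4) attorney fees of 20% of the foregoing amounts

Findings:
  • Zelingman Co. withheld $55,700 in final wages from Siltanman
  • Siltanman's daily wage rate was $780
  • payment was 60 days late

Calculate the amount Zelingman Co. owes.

$152,400

Liquidated damages (equal amount): $55,700
Penalty days: min(60, 20) = 20
Waiting-time penalty: 20 × $780 = $15,600
Subtotal: $55,700 + $55,700 + $15,600 = $127,000
Attorney fees: 20% of $127,000 = $25,400
Total award: $127,000 + $25,400 = $152,400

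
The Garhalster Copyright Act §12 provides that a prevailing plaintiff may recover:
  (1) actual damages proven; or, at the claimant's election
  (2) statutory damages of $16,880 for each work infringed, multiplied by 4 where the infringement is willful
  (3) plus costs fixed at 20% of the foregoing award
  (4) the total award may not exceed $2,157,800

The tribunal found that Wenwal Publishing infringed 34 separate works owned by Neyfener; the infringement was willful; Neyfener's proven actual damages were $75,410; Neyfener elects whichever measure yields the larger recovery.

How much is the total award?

Statutory damages: 34 × $16,880 = $573,920
Multiplied by 4: 4 × $573,920 = $2,295,680
Greater of actual damages ($75,410) or enhanced statutory damages ($2,295,680): $2,295,680
Costs: 20% of $2,295,680 = $459,136
Award plus costs: $2,295,680 + $459,136 = $2,754,816
Cap at $2,157,800: $2,754,816 exceeds the cap → $2,157,800

Award: $2,157,800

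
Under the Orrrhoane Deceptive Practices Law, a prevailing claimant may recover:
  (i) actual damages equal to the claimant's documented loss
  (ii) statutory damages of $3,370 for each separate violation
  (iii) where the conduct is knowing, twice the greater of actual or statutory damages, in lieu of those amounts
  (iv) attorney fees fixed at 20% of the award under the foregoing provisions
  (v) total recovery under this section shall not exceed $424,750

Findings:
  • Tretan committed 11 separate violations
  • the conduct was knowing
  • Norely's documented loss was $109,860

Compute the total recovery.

Statutory damages: 11 × $3,370 = $37,070
Greater of actual damages ($109,860) or statutory damages ($37,070): $109,860
Doubled: 2 × $109,860 = $219,720
Attorney fees: 20% of $219,720 = $43,944
Total before cap: $219,720 + $43,944 = $263,664
Cap at $424,750: $263,664 is within the cap, no reduction.

$263,664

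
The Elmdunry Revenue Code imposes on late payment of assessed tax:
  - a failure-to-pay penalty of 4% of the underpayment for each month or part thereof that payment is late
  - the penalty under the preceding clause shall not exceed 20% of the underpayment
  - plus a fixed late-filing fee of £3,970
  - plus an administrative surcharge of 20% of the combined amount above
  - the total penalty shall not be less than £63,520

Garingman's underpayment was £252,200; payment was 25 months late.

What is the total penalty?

Accrued rate: 4% × 25 = 100%, capped at 20% → 20%
Failure-to-pay penalty: 20% of £252,200 = £50,440
Penalty before surcharge: £50,440 + £3,970 = £54,410
Administrative surcharge: 20% of £54,410 = £10,882
Total penalty: £54,410 + £10,882 = £65,292
Minimum £63,520: £65,292 meets the minimum, no increase.

£65,292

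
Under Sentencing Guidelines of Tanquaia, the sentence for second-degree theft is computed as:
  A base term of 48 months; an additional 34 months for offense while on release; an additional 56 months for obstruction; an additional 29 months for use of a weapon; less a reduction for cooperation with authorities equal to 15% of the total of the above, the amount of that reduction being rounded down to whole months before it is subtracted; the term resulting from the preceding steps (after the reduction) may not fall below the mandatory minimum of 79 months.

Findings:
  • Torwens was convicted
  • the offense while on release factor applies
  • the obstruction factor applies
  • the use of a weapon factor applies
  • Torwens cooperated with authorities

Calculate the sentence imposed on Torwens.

Offense while on release enhancement: +34 months
Obstruction enhancement: +56 months
Use of a weapon enhancement: +29 months
Adjusted term: 48 months + 34 months + 56 months + 29 months = 167 months
Cooperation with authorities reduction: 15% of 167 months = 25 months (rounded down)
After reduction: 167 − 25 = 142 months
Minimum 79 months: 142 months meets the minimum, no increase.

142 months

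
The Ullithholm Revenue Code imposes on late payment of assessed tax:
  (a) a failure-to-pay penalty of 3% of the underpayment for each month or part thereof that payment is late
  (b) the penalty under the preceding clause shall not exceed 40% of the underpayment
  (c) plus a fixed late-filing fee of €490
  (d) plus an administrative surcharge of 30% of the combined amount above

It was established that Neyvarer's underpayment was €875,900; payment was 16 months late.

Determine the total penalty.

Accrued rate: 3% × 16 = 48%, capped at 40% → 40%
Failure-to-pay penalty: 40% of €875,900 = €350,360
Penalty before surcharge: €350,360 + €490 = €350,850
Administrative surcharge: 30% of €350,850 = €105,255
Total penalty: €350,850 + €105,255 = €456,105

Penalty: €456,105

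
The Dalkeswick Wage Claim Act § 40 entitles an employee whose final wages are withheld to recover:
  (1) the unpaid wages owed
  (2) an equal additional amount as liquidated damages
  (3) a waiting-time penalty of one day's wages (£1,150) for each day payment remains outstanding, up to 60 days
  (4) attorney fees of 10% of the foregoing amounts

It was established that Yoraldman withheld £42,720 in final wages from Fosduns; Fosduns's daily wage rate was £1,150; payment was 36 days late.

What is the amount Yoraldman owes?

Liquidated damages (equal amount): £42,720
Penalty days: min(36, 60) = 36
Waiting-time penalty: 36 × £1,150 = £41,400
Subtotal: £42,720 + £42,720 + £41,400 = £126,840
Attorney fees: 10% of £126,840 = £12,684
Total award: £126,840 + £12,684 = £139,524

Total award: £139,524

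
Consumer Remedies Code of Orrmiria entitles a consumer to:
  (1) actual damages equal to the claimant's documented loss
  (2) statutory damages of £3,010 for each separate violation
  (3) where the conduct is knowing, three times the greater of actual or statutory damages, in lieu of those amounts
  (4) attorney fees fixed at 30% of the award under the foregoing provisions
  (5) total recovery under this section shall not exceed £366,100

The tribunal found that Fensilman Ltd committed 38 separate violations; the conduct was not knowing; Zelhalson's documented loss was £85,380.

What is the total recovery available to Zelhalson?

£259,688

Statutory damages: 38 × £3,010 = £114,380
Conduct not knowing: the in-lieu enhancement does not apply.
Actual plus statutory damages: £85,380 + £114,380 = £199,760
Attorney fees: 30% of £199,760 = £59,928
Total before cap: £199,760 + £59,928 = £259,688
Cap at £366,100: £259,688 is within the cap, no reduction.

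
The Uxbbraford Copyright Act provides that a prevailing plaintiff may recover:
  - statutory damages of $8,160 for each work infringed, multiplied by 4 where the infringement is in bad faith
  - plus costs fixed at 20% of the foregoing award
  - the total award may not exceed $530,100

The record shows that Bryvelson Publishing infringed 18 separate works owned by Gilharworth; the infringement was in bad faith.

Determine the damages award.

Award: $530,100

Statutory damages: 18 × $8,160 = $146,880
Multiplied by 4: 4 × $146,880 = $587,520
Costs: 20% of $587,520 = $117,504
Award plus costs: $587,520 + $117,504 = $705,024
Cap at $530,100: $705,024 exceeds the cap → $530,100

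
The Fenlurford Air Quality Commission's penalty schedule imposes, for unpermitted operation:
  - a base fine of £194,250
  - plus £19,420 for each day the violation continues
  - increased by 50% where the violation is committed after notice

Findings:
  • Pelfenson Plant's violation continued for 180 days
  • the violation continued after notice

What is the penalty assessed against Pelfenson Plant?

Per-day component: 180 × £19,420 = £3,495,600
Base plus per-day: £194,250 + £3,495,600 = £3,689,850
Enhancement: 50% of £3,689,850 = £1,844,925
Enhanced fine: £3,689,850 + £1,844,925 = £5,534,775

Civil penalty: £5,534,775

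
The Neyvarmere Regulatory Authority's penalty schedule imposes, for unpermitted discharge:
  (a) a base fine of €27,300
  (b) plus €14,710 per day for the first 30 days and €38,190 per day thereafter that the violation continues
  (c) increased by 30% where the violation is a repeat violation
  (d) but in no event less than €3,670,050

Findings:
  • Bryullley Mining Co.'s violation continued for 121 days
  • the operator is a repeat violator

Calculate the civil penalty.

First 30 days: 30 × €14,710 = €441,300
Remaining days: (121 − 30) × €38,190 = €3,475,290
Per-day component: €441,300 + €3,475,290 = €3,916,590
Base plus per-day: €27,300 + €3,916,590 = €3,943,890
Enhancement: 30% of €3,943,890 = €1,183,167
Enhanced fine: €3,943,890 + €1,183,167 = €5,127,057
Minimum €3,670,050: €5,127,057 meets the minimum, no increase.

€5,127,057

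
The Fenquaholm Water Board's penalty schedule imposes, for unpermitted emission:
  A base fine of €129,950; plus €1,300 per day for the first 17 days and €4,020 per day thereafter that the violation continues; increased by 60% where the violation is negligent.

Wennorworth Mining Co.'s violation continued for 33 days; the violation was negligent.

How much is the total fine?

First 17 days: 17 × €1,300 = €22,100
Remaining days: (33 − 17) × €4,020 = €64,320
Per-day component: €22,100 + €64,320 = €86,420
Base plus per-day: €129,950 + €86,420 = €216,370
Enhancement: 60% of €216,370 = €129,822
Enhanced fine: €216,370 + €129,822 = €346,192

€346,192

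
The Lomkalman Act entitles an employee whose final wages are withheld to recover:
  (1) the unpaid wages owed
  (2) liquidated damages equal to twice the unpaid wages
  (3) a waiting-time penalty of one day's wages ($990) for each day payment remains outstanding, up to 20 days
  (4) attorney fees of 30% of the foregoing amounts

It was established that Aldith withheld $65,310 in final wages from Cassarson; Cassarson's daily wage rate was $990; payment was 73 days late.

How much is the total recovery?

Total award: $280,449

Doubled: 2 × $65,310 = $130,620
Penalty days: min(73, 20) = 20
Waiting-time penalty: 20 × $990 = $19,800
Subtotal: $65,310 + $130,620 + $19,800 = $215,730
Attorney fees: 30% of $215,730 = $64,719
Total award: $215,730 + $64,719 = $280,449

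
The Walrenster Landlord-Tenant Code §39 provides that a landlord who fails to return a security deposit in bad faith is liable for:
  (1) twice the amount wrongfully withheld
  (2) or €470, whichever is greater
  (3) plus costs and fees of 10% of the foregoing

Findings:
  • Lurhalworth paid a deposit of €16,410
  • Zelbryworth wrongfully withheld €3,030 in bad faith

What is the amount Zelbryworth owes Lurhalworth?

€6,666

Doubled: 2 × €3,030 = €6,060
Minimum €470: €6,060 meets the minimum, no increase.
Costs and fees: 10% of €6,060 = €606
Total recovery: €6,060 + €606 = €6,666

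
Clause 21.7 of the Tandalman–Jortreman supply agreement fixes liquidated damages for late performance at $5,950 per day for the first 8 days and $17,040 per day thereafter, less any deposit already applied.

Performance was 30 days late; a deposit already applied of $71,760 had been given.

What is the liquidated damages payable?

Liquidated damages: $350,720

First 8 days: 8 × $5,950 = $47,600
Remaining days: (30 − 8) × $17,040 = $374,880
Accrued per-day damages: $47,600 + $374,880 = $422,480
Less deposit already applied: $422,480 − $71,760 = $350,720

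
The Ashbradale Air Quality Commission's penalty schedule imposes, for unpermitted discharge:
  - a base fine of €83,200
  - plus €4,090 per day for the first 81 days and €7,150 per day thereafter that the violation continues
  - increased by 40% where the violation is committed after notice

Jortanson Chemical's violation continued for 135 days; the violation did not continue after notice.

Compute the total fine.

First 81 days: 81 × €4,090 = €331,290
Remaining days: (135 − 81) × €7,150 = €386,100
Per-day component: €331,290 + €386,100 = €717,390
Base plus per-day: €83,200 + €717,390 = €800,590
The violation did not continue after notice: no 40% increase.

€800,590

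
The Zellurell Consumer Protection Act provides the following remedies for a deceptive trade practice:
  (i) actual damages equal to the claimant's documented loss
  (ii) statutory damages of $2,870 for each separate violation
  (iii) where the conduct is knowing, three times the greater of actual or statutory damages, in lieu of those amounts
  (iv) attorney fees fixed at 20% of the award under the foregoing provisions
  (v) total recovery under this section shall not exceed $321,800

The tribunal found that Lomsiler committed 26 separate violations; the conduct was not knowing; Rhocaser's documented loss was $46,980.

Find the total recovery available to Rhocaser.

Total recovery: $145,920

Statutory damages: 26 × $2,870 = $74,620
Conduct not knowing: the in-lieu enhancement does not apply.
Actual plus statutory damages: $46,980 + $74,620 = $121,600
Attorney fees: 20% of $121,600 = $24,320
Total before cap: $121,600 + $24,320 = $145,920
Cap at $321,800: $145,920 is within the cap, no reduction.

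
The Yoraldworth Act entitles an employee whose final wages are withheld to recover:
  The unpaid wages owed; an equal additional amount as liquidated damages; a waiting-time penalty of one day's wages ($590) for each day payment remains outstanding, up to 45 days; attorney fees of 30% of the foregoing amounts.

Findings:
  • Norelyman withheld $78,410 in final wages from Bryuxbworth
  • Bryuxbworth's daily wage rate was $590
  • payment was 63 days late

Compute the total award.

Liquidated damages (equal amount): $78,410
Penalty days: min(63, 45) = 45
Waiting-time penalty: 45 × $590 = $26,550
Subtotal: $78,410 + $78,410 + $26,550 = $183,370
Attorney fees: 30% of $183,370 = $55,011
Total award: $183,370 + $55,011 = $238,381

$238,381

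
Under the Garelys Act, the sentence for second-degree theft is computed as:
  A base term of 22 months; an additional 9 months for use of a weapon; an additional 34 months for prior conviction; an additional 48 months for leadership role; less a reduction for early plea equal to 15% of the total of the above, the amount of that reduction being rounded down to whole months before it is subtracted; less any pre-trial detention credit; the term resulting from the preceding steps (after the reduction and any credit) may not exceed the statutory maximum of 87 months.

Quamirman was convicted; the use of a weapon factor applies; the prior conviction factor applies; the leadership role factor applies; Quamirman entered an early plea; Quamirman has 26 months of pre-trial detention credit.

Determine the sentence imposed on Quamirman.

71 months

Use of a weapon enhancement: +9 months
Prior conviction enhancement: +34 months
Leadership role enhancement: +48 months
Adjusted term: 22 months + 9 months + 34 months + 48 months = 113 months
Early plea reduction: 15% of 113 months = 16 months (rounded down)
After reduction: 113 − 16 = 97 months
Less pre-trial detention credit: 97 months − 26 months = 71 months
Cap at 87 months: 71 months is within the cap, no reduction.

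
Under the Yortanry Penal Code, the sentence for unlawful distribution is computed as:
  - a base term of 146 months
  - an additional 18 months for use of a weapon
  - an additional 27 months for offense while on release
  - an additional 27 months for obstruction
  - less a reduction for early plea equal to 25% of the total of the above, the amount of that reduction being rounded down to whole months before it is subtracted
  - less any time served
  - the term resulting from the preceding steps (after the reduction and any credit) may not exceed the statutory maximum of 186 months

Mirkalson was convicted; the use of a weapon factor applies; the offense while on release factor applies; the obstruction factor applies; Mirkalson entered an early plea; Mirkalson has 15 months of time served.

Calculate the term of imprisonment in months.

149 months

Use of a weapon enhancement: +18 months
Offense while on release enhancement: +27 months
Obstruction enhancement: +27 months
Adjusted term: 146 months + 18 months + 27 months + 27 months = 218 months
Early plea reduction: 25% of 218 months = 54 months (rounded down)
After reduction: 218 − 54 = 164 months
Less time served: 164 months − 15 months = 149 months
Cap at 186 months: 149 months is within the cap, no reduction.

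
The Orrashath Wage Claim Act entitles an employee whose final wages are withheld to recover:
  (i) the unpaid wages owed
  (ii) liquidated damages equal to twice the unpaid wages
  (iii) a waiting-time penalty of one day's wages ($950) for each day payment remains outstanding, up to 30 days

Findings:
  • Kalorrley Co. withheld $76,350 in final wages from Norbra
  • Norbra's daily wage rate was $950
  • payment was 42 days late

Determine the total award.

$257,550

Doubled: 2 × $76,350 = $152,700
Penalty days: min(42, 30) = 30
Waiting-time penalty: 30 × $950 = $28,500
Total award: $76,350 + $152,700 + $28,500 = $257,550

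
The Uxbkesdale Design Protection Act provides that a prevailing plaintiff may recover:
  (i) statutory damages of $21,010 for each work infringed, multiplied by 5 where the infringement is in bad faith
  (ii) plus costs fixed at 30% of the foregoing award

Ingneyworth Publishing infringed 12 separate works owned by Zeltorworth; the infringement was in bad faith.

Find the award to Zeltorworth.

Statutory damages: 12 × $21,010 = $252,120
Multiplied by 5: 5 × $252,120 = $1,260,600
Costs: 30% of $1,260,600 = $378,180
Award plus costs: $1,260,600 + $378,180 = $1,638,780

Award: $1,638,780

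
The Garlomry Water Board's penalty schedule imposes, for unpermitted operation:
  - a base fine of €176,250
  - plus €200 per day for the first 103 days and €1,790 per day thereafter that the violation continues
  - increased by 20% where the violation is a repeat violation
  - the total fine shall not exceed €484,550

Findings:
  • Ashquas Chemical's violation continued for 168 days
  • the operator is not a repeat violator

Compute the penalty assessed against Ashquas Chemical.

€313,200

First 103 days: 103 × €200 = €20,600
Remaining days: (168 − 103) × €1,790 = €116,350
Per-day component: €20,600 + €116,350 = €136,950
Base plus per-day: €176,250 + €136,950 = €313,200
The operator is not a repeat violator: no 20% increase.
Cap at €484,550: €313,200 is within the cap, no reduction.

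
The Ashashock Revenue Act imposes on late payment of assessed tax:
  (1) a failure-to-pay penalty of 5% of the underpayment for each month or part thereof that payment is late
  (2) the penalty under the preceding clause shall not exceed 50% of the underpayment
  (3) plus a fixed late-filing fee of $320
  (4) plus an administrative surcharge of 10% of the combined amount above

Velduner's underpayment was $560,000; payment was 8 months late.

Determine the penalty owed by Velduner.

Accrued rate: 5% × 8 = 40%, capped at 50% → 40%
Failure-to-pay penalty: 40% of $560,000 = $224,000
Penalty before surcharge: $224,000 + $320 = $224,320
Administrative surcharge: 10% of $224,320 = $22,432
Total penalty: $224,320 + $22,432 = $246,752

$246,752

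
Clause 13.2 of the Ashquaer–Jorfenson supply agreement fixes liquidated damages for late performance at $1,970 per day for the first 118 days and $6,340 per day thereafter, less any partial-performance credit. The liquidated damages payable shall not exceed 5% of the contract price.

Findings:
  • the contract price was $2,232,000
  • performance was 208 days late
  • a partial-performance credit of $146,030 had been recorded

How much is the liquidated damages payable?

$111,600

First 118 days: 118 × $1,970 = $232,460
Remaining days: (208 − 118) × $6,340 = $570,600
Accrued per-day damages: $232,460 + $570,600 = $803,060
Less partial-performance credit: $803,060 − $146,030 = $657,030
Cap: 5% of $2,232,000 = $111,600
Cap at $111,600: $657,030 exceeds the cap → $111,600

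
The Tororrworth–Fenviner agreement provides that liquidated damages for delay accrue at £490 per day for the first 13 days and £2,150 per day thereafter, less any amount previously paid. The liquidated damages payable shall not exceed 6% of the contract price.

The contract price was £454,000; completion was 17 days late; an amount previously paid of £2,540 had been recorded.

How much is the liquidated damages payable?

£12,430

First 13 days: 13 × £490 = £6,370
Remaining days: (17 − 13) × £2,150 = £8,600
Accrued per-day damages: £6,370 + £8,600 = £14,970
Less amount previously paid: £14,970 − £2,540 = £12,430
Cap: 6% of £454,000 = £27,240
Cap at £27,240: £12,430 is within the cap, no reduction.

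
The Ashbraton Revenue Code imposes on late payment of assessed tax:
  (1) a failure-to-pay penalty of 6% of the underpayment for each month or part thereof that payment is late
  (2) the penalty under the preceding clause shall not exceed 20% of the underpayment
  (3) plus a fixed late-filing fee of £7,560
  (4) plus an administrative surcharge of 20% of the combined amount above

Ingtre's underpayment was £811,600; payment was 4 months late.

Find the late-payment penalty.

£203,856

Accrued rate: 6% × 4 = 24%, capped at 20% → 20%
Failure-to-pay penalty: 20% of £811,600 = £162,320
Penalty before surcharge: £162,320 + £7,560 = £169,880
Administrative surcharge: 20% of £169,880 = £33,976
Total penalty: £169,880 + £33,976 = £203,856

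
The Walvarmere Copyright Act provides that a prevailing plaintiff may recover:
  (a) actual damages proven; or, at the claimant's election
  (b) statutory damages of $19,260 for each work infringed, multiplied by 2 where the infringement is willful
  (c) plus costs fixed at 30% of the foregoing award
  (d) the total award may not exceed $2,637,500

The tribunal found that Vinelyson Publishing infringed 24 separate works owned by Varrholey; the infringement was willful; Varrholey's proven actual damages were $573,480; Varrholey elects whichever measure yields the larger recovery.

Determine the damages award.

$1,201,824

Statutory damages: 24 × $19,260 = $462,240
Doubled: 2 × $462,240 = $924,480
Greater of actual damages ($573,480) or enhanced statutory damages ($924,480): $924,480
Costs: 30% of $924,480 = $277,344
Award plus costs: $924,480 + $277,344 = $1,201,824
Cap at $2,637,500: $1,201,824 is within the cap, no reduction.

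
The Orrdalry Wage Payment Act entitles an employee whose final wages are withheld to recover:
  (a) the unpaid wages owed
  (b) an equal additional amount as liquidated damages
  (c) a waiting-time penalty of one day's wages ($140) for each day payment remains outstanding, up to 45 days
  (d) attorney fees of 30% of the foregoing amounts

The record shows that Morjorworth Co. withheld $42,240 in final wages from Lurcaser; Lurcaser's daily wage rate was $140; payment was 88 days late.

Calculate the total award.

$118,014

Liquidated damages (equal amount): $42,240
Penalty days: min(88, 45) = 45
Waiting-time penalty: 45 × $140 = $6,300
Subtotal: $42,240 + $42,240 + $6,300 = $90,780
Attorney fees: 30% of $90,780 = $27,234
Total award: $90,780 + $27,234 = $118,014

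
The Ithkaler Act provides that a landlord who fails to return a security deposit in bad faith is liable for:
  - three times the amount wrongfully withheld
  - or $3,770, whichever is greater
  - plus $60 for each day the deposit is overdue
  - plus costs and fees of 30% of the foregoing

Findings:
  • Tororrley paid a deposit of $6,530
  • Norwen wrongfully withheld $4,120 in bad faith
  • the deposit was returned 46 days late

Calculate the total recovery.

Trebled: 3 × $4,120 = $12,360
Minimum $3,770: $12,360 meets the minimum, no increase.
Late-return penalty: 46 × $60 = $2,760
Damages plus late penalty: $12,360 + $2,760 = $15,120
Costs and fees: 30% of $15,120 = $4,536
Total recovery: $15,120 + $4,536 = $19,656

$19,656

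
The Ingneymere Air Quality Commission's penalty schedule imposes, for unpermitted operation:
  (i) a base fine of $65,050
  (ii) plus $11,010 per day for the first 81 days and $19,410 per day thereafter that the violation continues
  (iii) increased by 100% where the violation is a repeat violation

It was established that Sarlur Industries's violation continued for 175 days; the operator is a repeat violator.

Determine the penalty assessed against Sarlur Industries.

First 81 days: 81 × $11,010 = $891,810
Remaining days: (175 − 81) × $19,410 = $1,824,540
Per-day component: $891,810 + $1,824,540 = $2,716,350
Base plus per-day: $65,050 + $2,716,350 = $2,781,400
Enhancement: 100% of $2,781,400 = $2,781,400
Enhanced fine: $2,781,400 + $2,781,400 = $5,562,800

$5,562,800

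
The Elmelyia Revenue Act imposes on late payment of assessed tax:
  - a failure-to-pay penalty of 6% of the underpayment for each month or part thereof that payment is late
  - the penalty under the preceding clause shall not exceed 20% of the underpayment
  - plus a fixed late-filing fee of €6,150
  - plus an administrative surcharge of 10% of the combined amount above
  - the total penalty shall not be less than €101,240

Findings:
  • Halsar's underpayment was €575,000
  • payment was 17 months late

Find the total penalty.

Accrued rate: 6% × 17 = 102%, capped at 20% → 20%
Failure-to-pay penalty: 20% of €575,000 = €115,000
Penalty before surcharge: €115,000 + €6,150 = €121,150
Administrative surcharge: 10% of €121,150 = €12,115
Total penalty: €121,150 + €12,115 = €133,265
Minimum €101,240: €133,265 meets the minimum, no increase.

€133,265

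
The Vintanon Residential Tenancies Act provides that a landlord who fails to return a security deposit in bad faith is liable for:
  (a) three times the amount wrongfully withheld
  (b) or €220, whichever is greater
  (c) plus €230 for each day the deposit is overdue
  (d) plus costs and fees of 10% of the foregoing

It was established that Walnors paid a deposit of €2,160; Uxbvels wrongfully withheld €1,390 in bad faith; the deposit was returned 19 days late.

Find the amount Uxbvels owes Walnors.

Trebled: 3 × €1,390 = €4,170
Minimum €220: €4,170 meets the minimum, no increase.
Late-return penalty: 19 × €230 = €4,370
Damages plus late penalty: €4,170 + €4,370 = €8,540
Costs and fees: 10% of €8,540 = €854
Total recovery: €8,540 + €854 = €9,394

€9,394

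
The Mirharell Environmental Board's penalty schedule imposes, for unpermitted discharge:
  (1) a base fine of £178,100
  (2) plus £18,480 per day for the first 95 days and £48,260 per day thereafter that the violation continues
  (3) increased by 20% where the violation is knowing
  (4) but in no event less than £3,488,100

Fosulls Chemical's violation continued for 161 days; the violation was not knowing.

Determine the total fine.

Civil penalty: £5,118,860

First 95 days: 95 × £18,480 = £1,755,600
Remaining days: (161 − 95) × £48,260 = £3,185,160
Per-day component: £1,755,600 + £3,185,160 = £4,940,760
Base plus per-day: £178,100 + £4,940,760 = £5,118,860
The violation was not knowing: no 20% increase.
Minimum £3,488,100: £5,118,860 meets the minimum, no increase.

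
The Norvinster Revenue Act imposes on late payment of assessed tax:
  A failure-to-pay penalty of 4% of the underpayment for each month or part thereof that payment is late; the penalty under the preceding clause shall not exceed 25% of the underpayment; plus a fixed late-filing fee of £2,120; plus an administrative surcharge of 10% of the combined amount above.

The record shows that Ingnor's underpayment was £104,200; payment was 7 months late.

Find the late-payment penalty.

Accrued rate: 4% × 7 = 28%, capped at 25% → 25%
Failure-to-pay penalty: 25% of £104,200 = £26,050
Penalty before surcharge: £26,050 + £2,120 = £28,170
Administrative surcharge: 10% of £28,170 = £2,817
Total penalty: £28,170 + £2,817 = £30,987

£30,987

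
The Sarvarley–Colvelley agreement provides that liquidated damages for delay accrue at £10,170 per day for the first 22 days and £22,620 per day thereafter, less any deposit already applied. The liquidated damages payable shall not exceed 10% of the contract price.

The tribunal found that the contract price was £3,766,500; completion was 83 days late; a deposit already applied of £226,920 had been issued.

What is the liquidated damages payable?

£376,650

First 22 days: 22 × £10,170 = £223,740
Remaining days: (83 − 22) × £22,620 = £1,379,820
Accrued per-day damages: £223,740 + £1,379,820 = £1,603,560
Less deposit already applied: £1,603,560 − £226,920 = £1,376,640
Cap: 10% of £3,766,500 = £376,650
Cap at £376,650: £1,376,640 exceeds the cap → £376,650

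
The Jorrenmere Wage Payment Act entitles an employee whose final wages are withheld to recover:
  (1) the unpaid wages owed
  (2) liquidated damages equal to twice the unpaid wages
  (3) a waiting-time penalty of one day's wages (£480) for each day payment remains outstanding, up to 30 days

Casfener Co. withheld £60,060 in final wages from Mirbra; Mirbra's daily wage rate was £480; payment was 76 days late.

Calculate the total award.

£194,580

Doubled: 2 × £60,060 = £120,120
Penalty days: min(76, 30) = 30
Waiting-time penalty: 30 × £480 = £14,400
Total award: £60,060 + £120,120 + £14,400 = £194,580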